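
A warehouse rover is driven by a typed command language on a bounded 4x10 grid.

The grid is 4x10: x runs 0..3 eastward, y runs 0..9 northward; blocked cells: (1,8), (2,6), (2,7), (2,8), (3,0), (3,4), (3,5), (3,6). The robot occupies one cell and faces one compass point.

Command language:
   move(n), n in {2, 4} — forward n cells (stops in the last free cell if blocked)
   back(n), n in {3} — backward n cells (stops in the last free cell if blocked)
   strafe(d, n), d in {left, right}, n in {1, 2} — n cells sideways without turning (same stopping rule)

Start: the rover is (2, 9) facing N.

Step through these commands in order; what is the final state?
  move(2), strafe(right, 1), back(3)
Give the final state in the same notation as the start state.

begin: (2, 9) facing N
t=1 move(2) ⇒ (2, 9) facing N
t=2 strafe(right, 1) ⇒ (3, 9) facing N
t=3 back(3) ⇒ (3, 7) facing N

(3, 7) facing N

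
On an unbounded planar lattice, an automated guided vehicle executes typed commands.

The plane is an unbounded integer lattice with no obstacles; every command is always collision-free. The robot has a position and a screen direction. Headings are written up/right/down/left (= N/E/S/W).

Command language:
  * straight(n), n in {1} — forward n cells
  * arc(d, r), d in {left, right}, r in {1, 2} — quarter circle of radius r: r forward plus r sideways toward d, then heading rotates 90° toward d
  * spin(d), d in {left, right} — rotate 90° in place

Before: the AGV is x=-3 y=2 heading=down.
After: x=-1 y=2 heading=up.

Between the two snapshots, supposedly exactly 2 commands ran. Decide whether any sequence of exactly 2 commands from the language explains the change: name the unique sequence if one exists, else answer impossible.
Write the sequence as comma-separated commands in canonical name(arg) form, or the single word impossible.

key: cell and facing (now N) both changed — the 2 commands mix motion and turning
from: x=-3 y=2 heading=down
1. arc(left, 1) → x=-2 y=1 heading=right
2. arc(left, 1) → x=-1 y=2 heading=up
no other 2-command option fits: unique.

arc(left, 1), arc(left, 1)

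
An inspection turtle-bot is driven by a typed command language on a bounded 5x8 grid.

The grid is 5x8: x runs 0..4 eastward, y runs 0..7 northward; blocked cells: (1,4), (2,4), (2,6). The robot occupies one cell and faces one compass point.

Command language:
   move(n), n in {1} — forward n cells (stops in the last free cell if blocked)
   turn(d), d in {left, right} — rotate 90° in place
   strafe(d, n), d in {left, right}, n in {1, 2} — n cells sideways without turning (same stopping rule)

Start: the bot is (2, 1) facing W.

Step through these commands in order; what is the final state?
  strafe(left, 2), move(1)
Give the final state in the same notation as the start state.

begin: (2, 1) facing W
1. strafe(left, 2) → (2, 0) facing W
2. move(1) → (1, 0) facing W

(1, 0) facing W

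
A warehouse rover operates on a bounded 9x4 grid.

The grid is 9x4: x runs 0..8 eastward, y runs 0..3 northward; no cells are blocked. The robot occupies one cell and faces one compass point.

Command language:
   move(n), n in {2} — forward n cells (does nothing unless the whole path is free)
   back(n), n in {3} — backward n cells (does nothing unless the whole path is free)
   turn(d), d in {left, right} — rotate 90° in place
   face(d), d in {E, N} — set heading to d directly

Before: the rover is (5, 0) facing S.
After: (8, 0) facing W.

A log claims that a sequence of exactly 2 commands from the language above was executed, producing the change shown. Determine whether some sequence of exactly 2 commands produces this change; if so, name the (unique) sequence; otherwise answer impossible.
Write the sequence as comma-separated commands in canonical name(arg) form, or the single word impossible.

key: cell and facing (now W) both changed — the 2 commands mix motion and turning
start: (5, 0) facing S
[1] after turn(right): (5, 0) facing W
[2] after back(3): (8, 0) facing W
all 36 alternatives checked — unique.

turn(right), back(3)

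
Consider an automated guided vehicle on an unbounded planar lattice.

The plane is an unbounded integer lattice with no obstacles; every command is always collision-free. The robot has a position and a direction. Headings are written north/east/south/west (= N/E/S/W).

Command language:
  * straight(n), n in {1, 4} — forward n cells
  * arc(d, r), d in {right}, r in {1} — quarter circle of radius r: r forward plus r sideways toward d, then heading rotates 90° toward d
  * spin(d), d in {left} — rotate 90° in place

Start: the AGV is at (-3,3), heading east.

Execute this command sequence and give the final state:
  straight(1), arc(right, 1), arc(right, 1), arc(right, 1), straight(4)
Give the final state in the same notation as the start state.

start: at (-3,3), heading east
[1] after straight(1): at (-2,3), heading east
[2] after arc(right, 1): at (-1,2), heading south
[3] after arc(right, 1): at (-2,1), heading west
[4] after arc(right, 1): at (-3,2), heading north
[5] after straight(4): at (-3,6), heading north

at (-3,6), heading north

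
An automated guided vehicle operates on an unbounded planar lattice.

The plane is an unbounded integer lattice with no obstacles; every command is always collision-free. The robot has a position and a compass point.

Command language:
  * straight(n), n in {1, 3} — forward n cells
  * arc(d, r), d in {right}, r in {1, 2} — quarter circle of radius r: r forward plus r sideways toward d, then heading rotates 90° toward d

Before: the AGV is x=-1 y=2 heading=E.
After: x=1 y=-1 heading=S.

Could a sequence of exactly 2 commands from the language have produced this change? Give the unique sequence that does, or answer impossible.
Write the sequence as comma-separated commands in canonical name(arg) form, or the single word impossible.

key: running straight(1) before arc(right, 2) would end elsewhere — order is forced
begin: x=-1 y=2 heading=E
t=1 arc(right, 2) ⇒ x=1 y=0 heading=S
t=2 straight(1) ⇒ x=1 y=-1 heading=S
no rival 2-sequence matches.

arc(right, 2), straight(1)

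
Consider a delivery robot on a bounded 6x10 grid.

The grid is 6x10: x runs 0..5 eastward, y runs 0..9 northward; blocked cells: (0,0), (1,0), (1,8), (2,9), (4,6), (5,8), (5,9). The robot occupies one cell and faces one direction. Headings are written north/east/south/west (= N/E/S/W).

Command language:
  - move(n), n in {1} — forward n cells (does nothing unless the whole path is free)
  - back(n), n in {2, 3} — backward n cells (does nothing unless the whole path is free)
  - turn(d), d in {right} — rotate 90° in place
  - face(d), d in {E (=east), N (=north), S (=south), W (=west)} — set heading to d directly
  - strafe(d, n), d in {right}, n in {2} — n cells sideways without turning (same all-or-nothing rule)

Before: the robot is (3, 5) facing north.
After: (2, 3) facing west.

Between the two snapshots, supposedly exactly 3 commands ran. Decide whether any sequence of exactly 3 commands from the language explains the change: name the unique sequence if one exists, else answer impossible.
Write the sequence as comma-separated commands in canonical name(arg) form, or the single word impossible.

back(2), face(W), move(1)

key: running move(1) before back(2) would end elsewhere — order is forced
begin: (3, 5) facing north
1. back(2) → (3, 3) facing north
2. face(W) → (3, 3) facing west
3. move(1) → (2, 3) facing west
no rival 3-sequence matches.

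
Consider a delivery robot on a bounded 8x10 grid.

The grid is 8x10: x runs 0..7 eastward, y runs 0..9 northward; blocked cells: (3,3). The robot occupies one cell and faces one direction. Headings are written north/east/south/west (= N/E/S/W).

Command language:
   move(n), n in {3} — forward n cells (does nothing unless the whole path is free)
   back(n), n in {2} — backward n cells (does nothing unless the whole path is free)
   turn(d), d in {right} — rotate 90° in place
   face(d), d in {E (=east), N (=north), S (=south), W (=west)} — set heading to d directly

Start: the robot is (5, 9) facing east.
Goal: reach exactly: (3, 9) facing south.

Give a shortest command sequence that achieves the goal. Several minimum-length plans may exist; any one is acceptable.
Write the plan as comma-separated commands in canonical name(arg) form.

start: (5, 9) facing east
step 1 (back(2)): (3, 9) facing east
step 2 (face(S)): (3, 9) facing south
nothing shorter than 2 reaches the goal.

back(2), face(S)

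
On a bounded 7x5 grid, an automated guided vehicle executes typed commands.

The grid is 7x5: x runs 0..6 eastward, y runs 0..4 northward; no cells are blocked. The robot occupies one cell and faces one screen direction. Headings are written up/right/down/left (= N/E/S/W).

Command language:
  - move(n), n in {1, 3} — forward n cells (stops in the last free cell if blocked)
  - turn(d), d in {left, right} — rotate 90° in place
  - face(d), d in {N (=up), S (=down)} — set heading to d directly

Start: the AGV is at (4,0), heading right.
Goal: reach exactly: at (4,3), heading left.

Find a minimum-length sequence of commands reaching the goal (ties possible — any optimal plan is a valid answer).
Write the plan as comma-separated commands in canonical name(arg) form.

turn(left), move(3), turn(left)

initial: at (4,0), heading right
[1] after turn(left): at (4,0), heading up
[2] after move(3): at (4,3), heading up
[3] after turn(left): at (4,3), heading left
minimal: 3 command(s), checked below 3.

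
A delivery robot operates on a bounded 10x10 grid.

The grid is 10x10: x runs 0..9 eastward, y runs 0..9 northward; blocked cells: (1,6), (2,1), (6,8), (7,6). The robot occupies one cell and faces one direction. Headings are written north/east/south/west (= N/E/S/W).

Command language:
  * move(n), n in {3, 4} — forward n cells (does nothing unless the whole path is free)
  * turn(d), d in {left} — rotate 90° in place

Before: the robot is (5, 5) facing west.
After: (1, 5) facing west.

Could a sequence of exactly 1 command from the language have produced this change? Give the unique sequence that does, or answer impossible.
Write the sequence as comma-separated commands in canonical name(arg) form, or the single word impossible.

move(4)

key: still facing W — the one step turns nothing
initial: (5, 5) facing west
[1] after move(4): (1, 5) facing west
no rival 1-sequence matches.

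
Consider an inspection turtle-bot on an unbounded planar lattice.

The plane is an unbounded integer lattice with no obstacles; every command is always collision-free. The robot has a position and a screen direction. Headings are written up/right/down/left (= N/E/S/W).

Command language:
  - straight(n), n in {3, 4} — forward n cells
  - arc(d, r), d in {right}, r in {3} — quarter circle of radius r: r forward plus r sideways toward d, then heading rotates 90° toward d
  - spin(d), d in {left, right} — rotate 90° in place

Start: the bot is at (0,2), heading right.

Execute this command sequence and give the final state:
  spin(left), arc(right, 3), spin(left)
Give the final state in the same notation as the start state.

initial: at (0,2), heading right
[1] after spin(left): at (0,2), heading up
[2] after arc(right, 3): at (3,5), heading right
[3] after spin(left): at (3,5), heading up

at (3,5), heading up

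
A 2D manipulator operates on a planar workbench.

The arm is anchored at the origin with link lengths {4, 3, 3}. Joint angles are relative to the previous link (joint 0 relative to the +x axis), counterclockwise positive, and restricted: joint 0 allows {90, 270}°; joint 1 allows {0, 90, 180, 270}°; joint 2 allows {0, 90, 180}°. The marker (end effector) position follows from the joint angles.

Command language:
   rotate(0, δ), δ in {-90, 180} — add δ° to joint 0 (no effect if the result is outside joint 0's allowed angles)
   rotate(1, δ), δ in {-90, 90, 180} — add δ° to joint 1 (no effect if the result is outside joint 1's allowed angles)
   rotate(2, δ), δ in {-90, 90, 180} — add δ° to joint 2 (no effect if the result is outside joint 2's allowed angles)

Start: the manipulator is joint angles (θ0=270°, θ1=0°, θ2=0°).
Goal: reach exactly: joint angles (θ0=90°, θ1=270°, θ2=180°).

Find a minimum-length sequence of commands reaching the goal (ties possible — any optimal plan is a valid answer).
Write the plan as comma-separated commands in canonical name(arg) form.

rotate(2, 180), rotate(0, 180), rotate(1, -90)

start: joint angles (θ0=270°, θ1=0°, θ2=0°)
t=1 rotate(2, 180) ⇒ joint angles (θ0=270°, θ1=0°, θ2=180°)
t=2 rotate(0, 180) ⇒ joint angles (θ0=90°, θ1=0°, θ2=180°)
t=3 rotate(1, -90) ⇒ joint angles (θ0=90°, θ1=270°, θ2=180°)
shorter routes all fall short; 3 is best.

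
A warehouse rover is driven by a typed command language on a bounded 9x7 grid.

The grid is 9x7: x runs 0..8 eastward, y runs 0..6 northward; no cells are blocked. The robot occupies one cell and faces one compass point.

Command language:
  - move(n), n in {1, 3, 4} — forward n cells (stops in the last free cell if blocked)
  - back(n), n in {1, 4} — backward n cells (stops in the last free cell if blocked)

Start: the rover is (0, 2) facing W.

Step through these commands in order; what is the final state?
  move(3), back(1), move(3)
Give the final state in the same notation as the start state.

(0, 2) facing W

t0: (0, 2) facing W
step 1 (move(3)): (0, 2) facing W
step 2 (back(1)): (1, 2) facing W
step 3 (move(3)): (0, 2) facing W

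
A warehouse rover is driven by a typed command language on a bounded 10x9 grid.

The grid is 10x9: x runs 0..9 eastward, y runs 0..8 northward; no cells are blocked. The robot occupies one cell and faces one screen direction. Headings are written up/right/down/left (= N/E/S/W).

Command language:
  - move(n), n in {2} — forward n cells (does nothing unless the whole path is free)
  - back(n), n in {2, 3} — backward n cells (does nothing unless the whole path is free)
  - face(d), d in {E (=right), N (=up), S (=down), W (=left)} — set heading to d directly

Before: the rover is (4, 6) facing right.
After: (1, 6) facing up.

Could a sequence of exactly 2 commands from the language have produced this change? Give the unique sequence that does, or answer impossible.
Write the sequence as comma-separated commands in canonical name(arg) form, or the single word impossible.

back(3), face(N)

key: position moved to (1,6) AND the heading swung to N — translation plus rotation needed
start: (4, 6) facing right
[1] after back(3): (1, 6) facing right
[2] after face(N): (1, 6) facing up
uniquely the one of 49 2-step routes that fits.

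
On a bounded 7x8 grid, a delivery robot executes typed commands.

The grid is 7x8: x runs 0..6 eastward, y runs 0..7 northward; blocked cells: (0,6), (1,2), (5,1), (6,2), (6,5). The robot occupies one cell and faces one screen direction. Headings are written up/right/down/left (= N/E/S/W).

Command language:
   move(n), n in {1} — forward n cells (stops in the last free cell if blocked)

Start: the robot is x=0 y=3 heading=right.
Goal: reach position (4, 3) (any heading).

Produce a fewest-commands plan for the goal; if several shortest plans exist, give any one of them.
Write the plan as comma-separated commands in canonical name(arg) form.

t0: x=0 y=3 heading=right
step 1 (move(1)): x=1 y=3 heading=right
step 2 (move(1)): x=2 y=3 heading=right
step 3 (move(1)): x=3 y=3 heading=right
step 4 (move(1)): x=4 y=3 heading=right
shorter routes all fall short; 4 is best.

move(1), move(1), move(1), move(1)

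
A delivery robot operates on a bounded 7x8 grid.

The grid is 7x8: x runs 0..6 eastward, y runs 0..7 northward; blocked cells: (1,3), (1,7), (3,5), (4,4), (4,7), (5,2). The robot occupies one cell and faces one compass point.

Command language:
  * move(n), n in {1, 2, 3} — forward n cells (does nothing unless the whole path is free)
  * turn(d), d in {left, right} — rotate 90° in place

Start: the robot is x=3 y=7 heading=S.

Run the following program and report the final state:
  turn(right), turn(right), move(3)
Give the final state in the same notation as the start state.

x=3 y=7 heading=N

t0: x=3 y=7 heading=S
1. turn(right) → x=3 y=7 heading=W
2. turn(right) → x=3 y=7 heading=N
3. move(3) → x=3 y=7 heading=N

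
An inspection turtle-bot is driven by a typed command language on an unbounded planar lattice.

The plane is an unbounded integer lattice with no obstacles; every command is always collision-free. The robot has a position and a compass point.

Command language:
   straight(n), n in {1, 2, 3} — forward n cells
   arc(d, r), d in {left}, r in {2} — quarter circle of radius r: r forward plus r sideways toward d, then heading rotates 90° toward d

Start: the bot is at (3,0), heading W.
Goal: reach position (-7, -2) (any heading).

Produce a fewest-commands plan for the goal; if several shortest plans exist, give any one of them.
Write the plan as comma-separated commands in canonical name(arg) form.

start: at (3,0), heading W
t=1 straight(3) ⇒ at (0,0), heading W
t=2 straight(3) ⇒ at (-3,0), heading W
t=3 straight(2) ⇒ at (-5,0), heading W
t=4 arc(left, 2) ⇒ at (-7,-2), heading S
no 3-step plan works, so 4 is optimal.

straight(3), straight(3), straight(2), arc(left, 2)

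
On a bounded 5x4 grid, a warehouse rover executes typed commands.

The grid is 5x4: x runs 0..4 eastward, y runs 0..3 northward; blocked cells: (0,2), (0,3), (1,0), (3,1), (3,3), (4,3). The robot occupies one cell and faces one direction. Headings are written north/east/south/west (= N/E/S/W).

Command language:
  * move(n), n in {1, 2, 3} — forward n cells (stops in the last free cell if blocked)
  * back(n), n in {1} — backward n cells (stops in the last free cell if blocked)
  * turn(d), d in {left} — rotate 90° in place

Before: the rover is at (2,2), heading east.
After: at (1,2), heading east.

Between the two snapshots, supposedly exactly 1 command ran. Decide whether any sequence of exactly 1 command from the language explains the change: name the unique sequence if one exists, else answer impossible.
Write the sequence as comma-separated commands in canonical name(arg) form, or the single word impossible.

back(1)

key: heading stays E — the single command does not turn
begin: at (2,2), heading east
t=1 back(1) ⇒ at (1,2), heading east
uniquely the one of 5 1-step routes that fits.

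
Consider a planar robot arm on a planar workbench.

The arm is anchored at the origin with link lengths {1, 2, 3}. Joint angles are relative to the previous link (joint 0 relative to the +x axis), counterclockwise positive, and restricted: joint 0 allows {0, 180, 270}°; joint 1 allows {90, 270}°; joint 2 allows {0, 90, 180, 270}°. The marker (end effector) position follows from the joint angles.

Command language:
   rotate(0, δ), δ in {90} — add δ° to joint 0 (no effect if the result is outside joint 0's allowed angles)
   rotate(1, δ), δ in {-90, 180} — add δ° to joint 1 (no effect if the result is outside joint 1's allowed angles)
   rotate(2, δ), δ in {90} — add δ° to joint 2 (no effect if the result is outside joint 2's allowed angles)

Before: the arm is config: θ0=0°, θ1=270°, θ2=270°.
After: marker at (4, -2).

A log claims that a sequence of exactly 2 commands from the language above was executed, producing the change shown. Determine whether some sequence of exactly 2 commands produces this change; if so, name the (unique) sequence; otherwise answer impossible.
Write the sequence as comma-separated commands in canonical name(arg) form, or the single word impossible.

rotate(2, 90), rotate(2, 90)

start: config: θ0=0°, θ1=270°, θ2=270°
t=1 rotate(2, 90) ⇒ config: θ0=0°, θ1=270°, θ2=0°
t=2 rotate(2, 90) ⇒ config: θ0=0°, θ1=270°, θ2=90°
all 16 alternatives checked — unique.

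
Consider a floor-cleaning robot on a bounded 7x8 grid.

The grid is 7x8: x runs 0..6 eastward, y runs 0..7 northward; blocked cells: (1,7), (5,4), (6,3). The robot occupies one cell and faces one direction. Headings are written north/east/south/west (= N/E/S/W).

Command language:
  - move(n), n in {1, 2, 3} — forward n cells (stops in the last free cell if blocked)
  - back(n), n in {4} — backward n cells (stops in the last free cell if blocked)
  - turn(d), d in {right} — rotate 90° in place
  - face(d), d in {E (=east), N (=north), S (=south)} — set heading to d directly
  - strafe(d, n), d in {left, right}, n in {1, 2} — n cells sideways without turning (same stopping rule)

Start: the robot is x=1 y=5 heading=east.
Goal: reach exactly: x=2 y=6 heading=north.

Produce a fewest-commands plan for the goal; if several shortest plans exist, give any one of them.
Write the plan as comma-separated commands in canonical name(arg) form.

move(1), face(N), move(1)

initial: x=1 y=5 heading=east
t=1 move(1) ⇒ x=2 y=5 heading=east
t=2 face(N) ⇒ x=2 y=5 heading=north
t=3 move(1) ⇒ x=2 y=6 heading=north
nothing shorter than 3 reaches the goal.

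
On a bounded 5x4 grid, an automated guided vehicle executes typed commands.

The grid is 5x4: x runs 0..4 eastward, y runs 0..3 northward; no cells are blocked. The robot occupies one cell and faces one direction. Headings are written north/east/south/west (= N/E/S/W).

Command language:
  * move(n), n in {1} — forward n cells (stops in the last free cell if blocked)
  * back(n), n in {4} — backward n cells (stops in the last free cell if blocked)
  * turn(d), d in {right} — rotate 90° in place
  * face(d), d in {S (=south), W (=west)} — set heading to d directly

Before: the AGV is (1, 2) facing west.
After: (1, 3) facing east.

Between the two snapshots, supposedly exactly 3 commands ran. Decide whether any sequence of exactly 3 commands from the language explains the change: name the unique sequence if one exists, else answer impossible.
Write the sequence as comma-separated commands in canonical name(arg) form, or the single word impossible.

turn(right), move(1), turn(right)

key: cell and facing (now E) both changed — the 3 commands mix motion and turning
begin: (1, 2) facing west
1. turn(right) → (1, 2) facing north
2. move(1) → (1, 3) facing north
3. turn(right) → (1, 3) facing east
no rival 3-sequence matches.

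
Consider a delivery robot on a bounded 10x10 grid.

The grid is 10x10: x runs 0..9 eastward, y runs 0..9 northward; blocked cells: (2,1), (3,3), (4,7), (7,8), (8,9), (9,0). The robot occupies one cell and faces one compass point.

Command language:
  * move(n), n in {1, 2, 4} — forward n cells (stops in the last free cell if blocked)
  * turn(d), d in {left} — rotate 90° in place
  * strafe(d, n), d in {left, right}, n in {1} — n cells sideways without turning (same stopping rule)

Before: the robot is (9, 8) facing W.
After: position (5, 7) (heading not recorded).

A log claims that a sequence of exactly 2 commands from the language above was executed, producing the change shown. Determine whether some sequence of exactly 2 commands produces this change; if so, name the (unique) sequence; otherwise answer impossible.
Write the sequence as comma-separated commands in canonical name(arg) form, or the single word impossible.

strafe(left, 1), move(4)

key: order matters: swapping strafe(left, 1) and move(4) lands elsewhere
initial: (9, 8) facing W
1. strafe(left, 1) → (9, 7) facing W
2. move(4) → (5, 7) facing W
all 36 alternatives checked — unique.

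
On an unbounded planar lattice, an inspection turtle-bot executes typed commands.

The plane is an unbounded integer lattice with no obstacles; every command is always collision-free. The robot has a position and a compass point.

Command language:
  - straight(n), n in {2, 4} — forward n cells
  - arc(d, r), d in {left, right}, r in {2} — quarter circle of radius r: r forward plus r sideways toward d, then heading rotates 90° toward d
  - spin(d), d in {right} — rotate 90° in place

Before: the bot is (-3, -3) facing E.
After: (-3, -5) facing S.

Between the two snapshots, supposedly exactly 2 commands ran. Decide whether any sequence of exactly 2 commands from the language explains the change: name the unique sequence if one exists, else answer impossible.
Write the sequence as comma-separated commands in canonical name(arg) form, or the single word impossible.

spin(right), straight(2)

key: order matters: swapping spin(right) and straight(2) lands elsewhere
start: (-3, -3) facing E
[1] after spin(right): (-3, -3) facing S
[2] after straight(2): (-3, -5) facing S
no rival 2-sequence matches.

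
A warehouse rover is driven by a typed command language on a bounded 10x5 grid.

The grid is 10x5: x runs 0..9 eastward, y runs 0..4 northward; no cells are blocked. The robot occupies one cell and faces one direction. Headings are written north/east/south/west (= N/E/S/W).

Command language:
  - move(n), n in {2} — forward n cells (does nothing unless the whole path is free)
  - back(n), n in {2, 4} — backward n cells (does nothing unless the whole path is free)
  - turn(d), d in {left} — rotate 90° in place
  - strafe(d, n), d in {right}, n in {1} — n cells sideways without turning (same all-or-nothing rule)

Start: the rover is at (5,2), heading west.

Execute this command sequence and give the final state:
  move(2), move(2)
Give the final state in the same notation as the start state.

at (1,2), heading west

initial: at (5,2), heading west
step 1 (move(2)): at (3,2), heading west
step 2 (move(2)): at (1,2), heading west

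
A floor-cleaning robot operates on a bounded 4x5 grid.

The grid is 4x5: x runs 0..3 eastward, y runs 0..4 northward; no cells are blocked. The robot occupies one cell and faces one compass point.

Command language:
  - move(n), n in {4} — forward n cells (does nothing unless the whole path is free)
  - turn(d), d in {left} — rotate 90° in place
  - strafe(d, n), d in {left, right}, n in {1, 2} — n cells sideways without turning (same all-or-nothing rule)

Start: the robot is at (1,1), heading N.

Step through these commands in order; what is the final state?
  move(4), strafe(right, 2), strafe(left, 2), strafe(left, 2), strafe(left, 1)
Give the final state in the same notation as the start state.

at (0,1), heading N

from: at (1,1), heading N
1. move(4) → at (1,1), heading N
2. strafe(right, 2) → at (3,1), heading N
3. strafe(left, 2) → at (1,1), heading N
4. strafe(left, 2) → at (1,1), heading N
5. strafe(left, 1) → at (0,1), heading N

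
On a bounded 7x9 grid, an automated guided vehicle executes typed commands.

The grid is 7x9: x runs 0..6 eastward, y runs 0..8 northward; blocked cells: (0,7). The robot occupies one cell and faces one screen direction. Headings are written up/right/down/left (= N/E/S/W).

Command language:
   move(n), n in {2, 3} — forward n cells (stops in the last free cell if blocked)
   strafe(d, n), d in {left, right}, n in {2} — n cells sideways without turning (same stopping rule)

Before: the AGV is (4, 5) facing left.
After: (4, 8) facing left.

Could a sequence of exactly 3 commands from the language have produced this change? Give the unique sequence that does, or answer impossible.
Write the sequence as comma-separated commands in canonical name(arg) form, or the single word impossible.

key: still facing W at the end — nothing in the sequence rotates
begin: (4, 5) facing left
1. strafe(right, 2) → (4, 7) facing left
2. strafe(right, 2) → (4, 8) facing left
3. strafe(right, 2) → (4, 8) facing left
no other 3-command option fits: unique.

strafe(right, 2), strafe(right, 2), strafe(right, 2)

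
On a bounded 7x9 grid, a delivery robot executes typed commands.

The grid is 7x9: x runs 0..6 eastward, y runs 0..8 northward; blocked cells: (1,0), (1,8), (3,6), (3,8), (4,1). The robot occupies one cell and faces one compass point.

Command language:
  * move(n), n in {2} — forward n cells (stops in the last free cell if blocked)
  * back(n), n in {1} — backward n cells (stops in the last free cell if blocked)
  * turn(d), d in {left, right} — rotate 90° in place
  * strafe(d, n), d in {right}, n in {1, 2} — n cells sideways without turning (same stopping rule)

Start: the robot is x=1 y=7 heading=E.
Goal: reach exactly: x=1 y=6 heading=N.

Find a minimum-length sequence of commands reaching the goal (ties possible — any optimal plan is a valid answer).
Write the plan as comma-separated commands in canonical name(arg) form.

turn(left), back(1)

start: x=1 y=7 heading=E
step 1 (turn(left)): x=1 y=7 heading=N
step 2 (back(1)): x=1 y=6 heading=N
shorter routes all fall short; 2 is best.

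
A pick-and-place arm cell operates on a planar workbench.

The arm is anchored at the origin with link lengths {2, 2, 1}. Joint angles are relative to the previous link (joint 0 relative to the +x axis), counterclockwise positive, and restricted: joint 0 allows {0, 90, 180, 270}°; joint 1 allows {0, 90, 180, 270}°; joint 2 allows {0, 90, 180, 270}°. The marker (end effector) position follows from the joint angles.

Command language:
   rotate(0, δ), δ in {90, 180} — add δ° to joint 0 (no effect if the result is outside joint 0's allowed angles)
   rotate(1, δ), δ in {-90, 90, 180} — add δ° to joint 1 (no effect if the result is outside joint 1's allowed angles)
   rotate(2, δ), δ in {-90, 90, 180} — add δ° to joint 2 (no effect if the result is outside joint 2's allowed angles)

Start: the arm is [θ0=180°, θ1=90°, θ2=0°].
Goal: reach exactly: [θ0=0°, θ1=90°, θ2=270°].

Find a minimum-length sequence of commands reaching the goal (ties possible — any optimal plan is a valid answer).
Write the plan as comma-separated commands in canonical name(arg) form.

rotate(0, 180), rotate(2, -90)

start: [θ0=180°, θ1=90°, θ2=0°]
t=1 rotate(0, 180) ⇒ [θ0=0°, θ1=90°, θ2=0°]
t=2 rotate(2, -90) ⇒ [θ0=0°, θ1=90°, θ2=270°]
shorter routes all fall short; 2 is best.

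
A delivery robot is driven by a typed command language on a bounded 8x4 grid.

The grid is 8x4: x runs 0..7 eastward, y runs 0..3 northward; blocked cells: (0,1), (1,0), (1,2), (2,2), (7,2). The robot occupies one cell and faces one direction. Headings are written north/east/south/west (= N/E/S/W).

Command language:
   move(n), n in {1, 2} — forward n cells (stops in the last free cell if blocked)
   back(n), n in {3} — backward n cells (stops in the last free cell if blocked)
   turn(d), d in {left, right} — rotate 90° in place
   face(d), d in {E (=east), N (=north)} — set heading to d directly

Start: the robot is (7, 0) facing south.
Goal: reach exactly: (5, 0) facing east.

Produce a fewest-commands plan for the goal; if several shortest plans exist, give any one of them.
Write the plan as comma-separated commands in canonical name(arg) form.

face(E), back(3), move(1)

t0: (7, 0) facing south
1. face(E) → (7, 0) facing east
2. back(3) → (4, 0) facing east
3. move(1) → (5, 0) facing east
no 2-step plan works, so 3 is optimal.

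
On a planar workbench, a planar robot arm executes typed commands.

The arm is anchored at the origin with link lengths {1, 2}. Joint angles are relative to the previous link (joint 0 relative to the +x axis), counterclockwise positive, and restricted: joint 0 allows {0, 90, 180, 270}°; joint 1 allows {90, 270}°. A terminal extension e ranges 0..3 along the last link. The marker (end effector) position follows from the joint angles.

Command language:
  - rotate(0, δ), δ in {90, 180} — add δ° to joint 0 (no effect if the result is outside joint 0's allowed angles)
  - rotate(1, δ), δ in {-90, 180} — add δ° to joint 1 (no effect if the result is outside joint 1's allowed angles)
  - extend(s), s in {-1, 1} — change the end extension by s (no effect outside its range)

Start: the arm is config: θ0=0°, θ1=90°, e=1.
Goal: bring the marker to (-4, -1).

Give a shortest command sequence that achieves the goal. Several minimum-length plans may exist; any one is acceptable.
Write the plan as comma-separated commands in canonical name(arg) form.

rotate(1, 180), extend(1), rotate(0, 90), rotate(0, 180)

from: config: θ0=0°, θ1=90°, e=1
step 1 (rotate(1, 180)): config: θ0=0°, θ1=270°, e=1
step 2 (extend(1)): config: θ0=0°, θ1=270°, e=2
step 3 (rotate(0, 90)): config: θ0=90°, θ1=270°, e=2
step 4 (rotate(0, 180)): config: θ0=270°, θ1=270°, e=2
nothing shorter than 4 reaches the goal.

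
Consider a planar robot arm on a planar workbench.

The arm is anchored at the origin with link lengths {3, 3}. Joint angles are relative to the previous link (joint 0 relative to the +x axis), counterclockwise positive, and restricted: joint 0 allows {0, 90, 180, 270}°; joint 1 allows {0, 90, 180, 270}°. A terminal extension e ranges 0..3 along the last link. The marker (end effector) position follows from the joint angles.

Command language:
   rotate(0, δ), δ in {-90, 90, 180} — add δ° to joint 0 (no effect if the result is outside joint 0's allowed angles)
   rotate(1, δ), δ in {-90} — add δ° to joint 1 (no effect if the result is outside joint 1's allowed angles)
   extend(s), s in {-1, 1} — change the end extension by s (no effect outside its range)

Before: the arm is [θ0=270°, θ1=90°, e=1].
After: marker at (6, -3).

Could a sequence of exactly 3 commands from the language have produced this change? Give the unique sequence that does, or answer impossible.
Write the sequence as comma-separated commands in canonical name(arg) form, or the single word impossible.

begin: [θ0=270°, θ1=90°, e=1]
1. extend(1) → [θ0=270°, θ1=90°, e=2]
2. extend(1) → [θ0=270°, θ1=90°, e=3]
3. extend(1) → [θ0=270°, θ1=90°, e=3]
all 216 alternatives checked — unique.

extend(1), extend(1), extend(1)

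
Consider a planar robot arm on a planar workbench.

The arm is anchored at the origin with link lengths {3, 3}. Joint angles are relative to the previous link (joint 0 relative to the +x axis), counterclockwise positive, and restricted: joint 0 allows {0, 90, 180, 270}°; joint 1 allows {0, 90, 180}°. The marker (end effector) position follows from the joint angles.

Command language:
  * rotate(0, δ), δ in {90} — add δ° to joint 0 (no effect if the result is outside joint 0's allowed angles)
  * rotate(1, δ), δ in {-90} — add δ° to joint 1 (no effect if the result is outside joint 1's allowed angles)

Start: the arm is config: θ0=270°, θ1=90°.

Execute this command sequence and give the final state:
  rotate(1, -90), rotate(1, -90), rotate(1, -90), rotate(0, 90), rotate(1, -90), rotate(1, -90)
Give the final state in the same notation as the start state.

config: θ0=0°, θ1=0°

start: config: θ0=270°, θ1=90°
1. rotate(1, -90) → config: θ0=270°, θ1=0°
2. rotate(1, -90) → config: θ0=270°, θ1=0°
3. rotate(1, -90) → config: θ0=270°, θ1=0°
4. rotate(0, 90) → config: θ0=0°, θ1=0°
5. rotate(1, -90) → config: θ0=0°, θ1=0°
6. rotate(1, -90) → config: θ0=0°, θ1=0°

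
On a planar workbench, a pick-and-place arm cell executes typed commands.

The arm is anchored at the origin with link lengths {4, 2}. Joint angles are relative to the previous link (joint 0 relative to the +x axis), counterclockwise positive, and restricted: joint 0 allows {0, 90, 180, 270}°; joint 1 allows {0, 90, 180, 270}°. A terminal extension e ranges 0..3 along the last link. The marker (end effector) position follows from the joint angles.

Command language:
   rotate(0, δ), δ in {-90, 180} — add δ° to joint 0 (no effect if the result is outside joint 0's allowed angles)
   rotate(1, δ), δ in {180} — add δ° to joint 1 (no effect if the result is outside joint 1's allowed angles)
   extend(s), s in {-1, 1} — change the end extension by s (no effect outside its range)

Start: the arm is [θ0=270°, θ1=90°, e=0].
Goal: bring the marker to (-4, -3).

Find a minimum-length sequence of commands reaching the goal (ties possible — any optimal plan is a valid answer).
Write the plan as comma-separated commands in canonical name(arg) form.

start: [θ0=270°, θ1=90°, e=0]
t=1 rotate(0, -90) ⇒ [θ0=180°, θ1=90°, e=0]
t=2 extend(1) ⇒ [θ0=180°, θ1=90°, e=1]
minimal: 2 command(s), checked below 2.

rotate(0, -90), extend(1)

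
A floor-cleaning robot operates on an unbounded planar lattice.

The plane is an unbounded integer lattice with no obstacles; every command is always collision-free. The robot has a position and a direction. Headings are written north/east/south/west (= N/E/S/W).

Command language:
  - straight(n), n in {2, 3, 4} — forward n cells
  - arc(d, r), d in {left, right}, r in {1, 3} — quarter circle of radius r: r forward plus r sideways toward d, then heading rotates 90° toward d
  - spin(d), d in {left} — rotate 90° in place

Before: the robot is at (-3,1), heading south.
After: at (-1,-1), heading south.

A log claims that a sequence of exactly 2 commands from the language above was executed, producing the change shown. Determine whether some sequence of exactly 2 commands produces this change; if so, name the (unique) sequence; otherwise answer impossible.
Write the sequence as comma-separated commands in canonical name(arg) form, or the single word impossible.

key: still facing S at the end — net rotation zero over 2 steps
t0: at (-3,1), heading south
[1] after arc(left, 1): at (-2,0), heading east
[2] after arc(right, 1): at (-1,-1), heading south
no other 2-command option fits: unique.

arc(left, 1), arc(right, 1)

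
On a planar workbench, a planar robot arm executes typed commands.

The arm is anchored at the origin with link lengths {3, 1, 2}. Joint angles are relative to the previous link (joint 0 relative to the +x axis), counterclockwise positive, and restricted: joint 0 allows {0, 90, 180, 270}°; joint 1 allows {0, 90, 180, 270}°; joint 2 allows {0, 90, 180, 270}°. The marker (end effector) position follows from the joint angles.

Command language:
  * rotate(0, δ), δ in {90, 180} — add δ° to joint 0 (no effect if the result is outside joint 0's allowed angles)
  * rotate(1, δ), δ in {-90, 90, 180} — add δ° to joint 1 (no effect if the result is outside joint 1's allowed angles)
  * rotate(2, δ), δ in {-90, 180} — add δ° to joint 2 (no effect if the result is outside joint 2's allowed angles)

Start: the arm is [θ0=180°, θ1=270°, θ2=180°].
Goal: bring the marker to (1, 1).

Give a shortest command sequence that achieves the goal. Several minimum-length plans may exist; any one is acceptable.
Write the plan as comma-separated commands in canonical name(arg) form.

rotate(2, -90), rotate(0, 180), rotate(1, 180)

start: [θ0=180°, θ1=270°, θ2=180°]
[1] after rotate(2, -90): [θ0=180°, θ1=270°, θ2=90°]
[2] after rotate(0, 180): [θ0=0°, θ1=270°, θ2=90°]
[3] after rotate(1, 180): [θ0=0°, θ1=90°, θ2=90°]
minimal: 3 command(s), checked below 3.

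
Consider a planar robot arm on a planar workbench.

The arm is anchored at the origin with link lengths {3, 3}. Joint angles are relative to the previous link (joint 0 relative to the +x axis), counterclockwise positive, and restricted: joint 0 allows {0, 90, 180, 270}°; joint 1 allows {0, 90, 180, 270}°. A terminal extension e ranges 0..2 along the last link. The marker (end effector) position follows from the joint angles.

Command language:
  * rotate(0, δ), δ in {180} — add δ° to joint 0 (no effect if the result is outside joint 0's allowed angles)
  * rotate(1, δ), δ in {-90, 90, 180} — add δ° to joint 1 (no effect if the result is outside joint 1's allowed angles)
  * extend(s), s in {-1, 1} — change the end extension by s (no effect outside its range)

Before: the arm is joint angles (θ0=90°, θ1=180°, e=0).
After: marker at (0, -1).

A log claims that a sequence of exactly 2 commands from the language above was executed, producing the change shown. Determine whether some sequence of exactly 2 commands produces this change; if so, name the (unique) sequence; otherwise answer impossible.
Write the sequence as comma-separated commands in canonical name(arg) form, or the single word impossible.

key: order matters: swapping extend(-1) and extend(1) lands elsewhere
initial: joint angles (θ0=90°, θ1=180°, e=0)
[1] after extend(-1): joint angles (θ0=90°, θ1=180°, e=0)
[2] after extend(1): joint angles (θ0=90°, θ1=180°, e=1)
no rival 2-sequence matches.

extend(-1), extend(1)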